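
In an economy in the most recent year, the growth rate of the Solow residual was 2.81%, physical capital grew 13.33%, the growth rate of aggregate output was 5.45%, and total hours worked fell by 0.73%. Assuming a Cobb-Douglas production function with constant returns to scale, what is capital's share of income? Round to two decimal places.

0.24

gY = gA + α·gK + (1−α)·gL, so gY − gA − gL = α(gK − gL).
5.45 − 2.81 + 0.73 = α × (13.33 − (-0.73)).
3.37 = 14.06 α, so α = 0.2397.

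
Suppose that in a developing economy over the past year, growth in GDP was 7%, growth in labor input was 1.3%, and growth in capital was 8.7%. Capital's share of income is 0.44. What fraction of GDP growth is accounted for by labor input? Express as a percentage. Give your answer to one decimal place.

Labor's share = 1 − 0.44 = 0.56.
Labor input contributed 0.56 × 1.3 = 0.728 pp.
Share of growth = 0.728 / 7 × 100 = 10.4%.

Labor input accounted for 10.4% of growth.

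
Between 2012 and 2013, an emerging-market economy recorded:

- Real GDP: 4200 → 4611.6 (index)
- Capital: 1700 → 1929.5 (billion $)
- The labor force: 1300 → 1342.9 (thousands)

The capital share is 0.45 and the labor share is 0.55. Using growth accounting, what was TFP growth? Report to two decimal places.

1.91%

Real GDP growth = (4611.6 − 4200) / 4200 = 9.8%.
Capital growth = (1929.5 − 1700) / 1700 = 13.5%.
The labor force growth = (1342.9 − 1300) / 1300 = 3.3%.
Labor's share = 1 − 0.45 = 0.55.
Capital: 0.45 × 13.5 = 6.075 pp.
The labor force: 0.55 × 3.3 = 1.815 pp.
TFP growth = 9.8 − 7.89 = 1.91%.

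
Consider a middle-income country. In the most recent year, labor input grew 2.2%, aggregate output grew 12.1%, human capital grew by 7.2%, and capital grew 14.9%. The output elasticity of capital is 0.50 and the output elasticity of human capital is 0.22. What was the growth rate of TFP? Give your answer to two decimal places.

Labor's share = 1 − 0.5 − 0.22 = 0.28.
Capital: 0.5 × 14.9 = 7.45 pp.
Human capital: 0.22 × 7.2 = 1.584 pp.
Labor input: 0.28 × 2.2 = 0.616 pp.
TFP growth = 12.1 − 9.65 = 2.45%.

2.45%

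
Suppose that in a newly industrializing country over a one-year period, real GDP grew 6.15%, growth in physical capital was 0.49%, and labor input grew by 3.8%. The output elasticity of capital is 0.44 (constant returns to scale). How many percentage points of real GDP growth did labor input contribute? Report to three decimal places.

Labor's share = 1 − 0.44 = 0.56.
Contribution = share × growth = 0.56 × 3.8 = 2.128 pp.

2.128 pp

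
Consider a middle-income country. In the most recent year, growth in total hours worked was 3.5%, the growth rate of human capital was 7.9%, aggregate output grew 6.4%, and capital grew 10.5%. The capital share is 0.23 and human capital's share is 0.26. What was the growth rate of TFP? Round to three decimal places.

Labor's share = 1 − 0.23 − 0.26 = 0.51.
Capital: 0.23 × 10.5 = 2.415 pp.
Human capital: 0.26 × 7.9 = 2.054 pp.
Total hours worked: 0.51 × 3.5 = 1.785 pp.
TFP growth = 6.4 − 6.254 = 0.146%.

0.146%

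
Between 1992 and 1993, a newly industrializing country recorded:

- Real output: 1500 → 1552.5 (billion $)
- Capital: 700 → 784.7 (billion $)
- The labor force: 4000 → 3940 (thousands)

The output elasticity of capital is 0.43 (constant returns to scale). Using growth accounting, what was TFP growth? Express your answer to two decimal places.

-0.85%

Real output growth = (1552.5 − 1500) / 1500 = 3.5%.
Capital growth = (784.7 − 700) / 700 = 12.1%.
The labor force growth = (3940 − 4000) / 4000 = -1.5%.
Labor's share = 1 − 0.43 = 0.57.
Capital: 0.43 × 12.1 = 5.203 pp.
The labor force: 0.57 × (-1.5) = -0.855 pp.
TFP growth = 3.5 − 4.348 = -0.848%.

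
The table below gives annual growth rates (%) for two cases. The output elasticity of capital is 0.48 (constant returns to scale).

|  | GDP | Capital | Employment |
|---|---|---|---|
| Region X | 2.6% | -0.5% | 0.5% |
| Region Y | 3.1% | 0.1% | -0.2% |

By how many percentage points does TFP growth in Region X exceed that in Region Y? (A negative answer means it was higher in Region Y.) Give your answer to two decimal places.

Labor's share = 1 − 0.48 = 0.52.
Region X: TFP = 2.6 + 0.24 − 0.26 = 2.58%.
Region Y: TFP = 3.1 − 0.048 + 0.104 = 3.156%.
Difference = 2.58 − (3.156) = -0.576 pp.

-0.58 percentage points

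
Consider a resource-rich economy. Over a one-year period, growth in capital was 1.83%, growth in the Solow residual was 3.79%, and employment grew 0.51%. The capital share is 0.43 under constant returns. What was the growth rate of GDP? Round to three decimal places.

Labor's share = 1 − 0.43 = 0.57.
Capital: 0.43 × 1.83 = 0.7869 pp.
Employment: 0.57 × 0.51 = 0.2907 pp.
Output growth = 3.79 + 1.0776 = 4.8676%.

4.868%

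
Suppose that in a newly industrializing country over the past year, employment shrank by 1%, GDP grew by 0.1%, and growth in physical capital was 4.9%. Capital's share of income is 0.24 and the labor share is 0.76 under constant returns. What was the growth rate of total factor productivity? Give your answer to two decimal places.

-0.32%

Labor's share = 1 − 0.24 = 0.76.
Physical capital: 0.24 × 4.9 = 1.176 pp.
Employment: 0.76 × (-1) = -0.76 pp.
TFP growth = 0.1 − 0.416 = -0.316%.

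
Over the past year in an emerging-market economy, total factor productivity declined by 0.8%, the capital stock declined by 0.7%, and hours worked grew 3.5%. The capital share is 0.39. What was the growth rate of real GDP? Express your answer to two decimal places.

1.06%

Labor's share = 1 − 0.39 = 0.61.
The capital stock: 0.39 × (-0.7) = -0.273 pp.
Hours worked: 0.61 × 3.5 = 2.135 pp.
Output growth = -0.8 + 1.862 = 1.062%.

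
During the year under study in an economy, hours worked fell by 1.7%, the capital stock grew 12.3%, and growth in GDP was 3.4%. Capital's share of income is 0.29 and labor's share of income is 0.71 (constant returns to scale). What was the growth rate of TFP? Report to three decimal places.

Labor's share = 1 − 0.29 = 0.71.
The capital stock: 0.29 × 12.3 = 3.567 pp.
Hours worked: 0.71 × (-1.7) = -1.207 pp.
TFP growth = 3.4 − 2.36 = 1.04%.

TFP growth was 1.040%.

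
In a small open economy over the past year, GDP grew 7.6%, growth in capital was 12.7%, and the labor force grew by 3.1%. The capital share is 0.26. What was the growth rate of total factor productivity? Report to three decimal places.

2.004%

Labor's share = 1 − 0.26 = 0.74.
Capital: 0.26 × 12.7 = 3.302 pp.
The labor force: 0.74 × 3.1 = 2.294 pp.
TFP growth = 7.6 − 5.596 = 2.004%.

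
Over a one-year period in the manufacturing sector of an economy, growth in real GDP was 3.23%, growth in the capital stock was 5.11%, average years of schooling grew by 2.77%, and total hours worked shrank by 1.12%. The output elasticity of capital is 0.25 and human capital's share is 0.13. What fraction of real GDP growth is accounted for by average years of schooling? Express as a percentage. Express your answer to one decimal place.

Average years of schooling accounted for 11.1% of growth.

Average years of schooling contributed 0.13 × 2.77 = 0.3601 pp.
Share of growth = 0.3601 / 3.23 × 100 = 11.149%.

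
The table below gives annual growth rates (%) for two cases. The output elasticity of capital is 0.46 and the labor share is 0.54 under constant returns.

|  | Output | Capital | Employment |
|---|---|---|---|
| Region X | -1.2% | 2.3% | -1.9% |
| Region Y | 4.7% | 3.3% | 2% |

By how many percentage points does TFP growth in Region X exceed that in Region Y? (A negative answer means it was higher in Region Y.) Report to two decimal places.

-3.33 percentage points

Labor's share = 1 − 0.46 = 0.54.
Region X: TFP = -1.2 − 1.058 + 1.026 = -1.232%.
Region Y: TFP = 4.7 − 1.518 − 1.08 = 2.102%.
Difference = -1.232 − (2.102) = -3.334 pp.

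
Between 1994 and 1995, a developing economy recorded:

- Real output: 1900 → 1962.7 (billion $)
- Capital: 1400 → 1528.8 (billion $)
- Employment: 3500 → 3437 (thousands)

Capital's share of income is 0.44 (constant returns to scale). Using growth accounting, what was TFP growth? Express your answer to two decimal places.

Real output growth = (1962.7 − 1900) / 1900 = 3.3%.
Capital growth = (1528.8 − 1400) / 1400 = 9.2%.
Employment growth = (3437 − 3500) / 3500 = -1.8%.
Labor's share = 1 − 0.44 = 0.56.
Capital: 0.44 × 9.2 = 4.048 pp.
Employment: 0.56 × (-1.8) = -1.008 pp.
TFP growth = 3.3 − 3.04 = 0.26%.

TFP grew 0.26%.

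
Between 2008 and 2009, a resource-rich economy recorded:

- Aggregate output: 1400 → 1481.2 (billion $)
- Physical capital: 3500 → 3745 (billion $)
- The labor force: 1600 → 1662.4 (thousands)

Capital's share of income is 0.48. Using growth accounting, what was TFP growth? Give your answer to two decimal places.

TFP growth was 0.41%.

Aggregate output growth = (1481.2 − 1400) / 1400 = 5.8%.
Physical capital growth = (3745 − 3500) / 3500 = 7%.
The labor force growth = (1662.4 − 1600) / 1600 = 3.9%.
Labor's share = 1 − 0.48 = 0.52.
Physical capital: 0.48 × 7 = 3.36 pp.
The labor force: 0.52 × 3.9 = 2.028 pp.
TFP growth = 5.8 − 5.388 = 0.412%.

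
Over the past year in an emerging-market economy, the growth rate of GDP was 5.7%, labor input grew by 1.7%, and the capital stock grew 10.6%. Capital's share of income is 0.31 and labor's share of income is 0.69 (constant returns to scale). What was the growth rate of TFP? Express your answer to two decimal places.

Labor's share = 1 − 0.31 = 0.69.
The capital stock: 0.31 × 10.6 = 3.286 pp.
Labor input: 0.69 × 1.7 = 1.173 pp.
TFP growth = 5.7 − 4.459 = 1.241%.

TFP grew 1.24%.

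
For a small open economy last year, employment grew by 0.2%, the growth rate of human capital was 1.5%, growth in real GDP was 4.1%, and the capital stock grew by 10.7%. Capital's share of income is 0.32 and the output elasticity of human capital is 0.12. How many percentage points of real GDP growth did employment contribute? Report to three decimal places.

Labor's share = 1 − 0.32 − 0.12 = 0.56.
Contribution = share × growth = 0.56 × 0.2 = 0.112 pp.

0.112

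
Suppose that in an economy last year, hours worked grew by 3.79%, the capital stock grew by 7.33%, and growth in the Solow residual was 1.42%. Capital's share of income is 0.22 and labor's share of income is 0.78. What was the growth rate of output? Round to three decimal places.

5.989%

Labor's share = 1 − 0.22 = 0.78.
The capital stock: 0.22 × 7.33 = 1.6126 pp.
Hours worked: 0.78 × 3.79 = 2.9562 pp.
Output growth = 1.42 + 4.5688 = 5.9888%.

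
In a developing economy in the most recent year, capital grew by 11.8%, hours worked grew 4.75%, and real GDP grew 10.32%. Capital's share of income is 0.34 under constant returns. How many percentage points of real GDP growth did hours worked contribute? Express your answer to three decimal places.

Labor's share = 1 − 0.34 = 0.66.
Contribution = share × growth = 0.66 × 4.75 = 3.135 pp.

3.135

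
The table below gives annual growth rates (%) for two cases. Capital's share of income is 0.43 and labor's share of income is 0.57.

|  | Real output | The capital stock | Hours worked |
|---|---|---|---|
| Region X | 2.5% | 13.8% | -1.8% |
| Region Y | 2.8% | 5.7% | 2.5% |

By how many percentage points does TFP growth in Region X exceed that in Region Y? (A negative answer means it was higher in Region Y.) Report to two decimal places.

-1.33 percentage points

Labor's share = 1 − 0.43 = 0.57.
Region X: TFP = 2.5 − 5.934 + 1.026 = -2.408%.
Region Y: TFP = 2.8 − 2.451 − 1.425 = -1.076%.
Difference = -2.408 − (-1.076) = -1.332 pp.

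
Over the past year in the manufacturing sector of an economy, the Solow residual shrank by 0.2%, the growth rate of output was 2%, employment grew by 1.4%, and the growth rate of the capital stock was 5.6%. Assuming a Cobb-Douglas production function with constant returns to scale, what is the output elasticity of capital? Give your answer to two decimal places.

gY = gA + α·gK + (1−α)·gL, so gY − gA − gL = α(gK − gL).
2 + 0.2 − 1.4 = α × (5.6 − 1.4).
0.8 = 4.2 α, so α = 0.1905.

The output elasticity of capital is 0.19.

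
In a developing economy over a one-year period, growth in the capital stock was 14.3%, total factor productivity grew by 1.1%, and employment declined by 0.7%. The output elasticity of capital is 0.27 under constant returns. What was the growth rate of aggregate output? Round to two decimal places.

Aggregate output grew 4.45%.

Labor's share = 1 − 0.27 = 0.73.
The capital stock: 0.27 × 14.3 = 3.861 pp.
Employment: 0.73 × (-0.7) = -0.511 pp.
Output growth = 1.1 + 3.35 = 4.45%.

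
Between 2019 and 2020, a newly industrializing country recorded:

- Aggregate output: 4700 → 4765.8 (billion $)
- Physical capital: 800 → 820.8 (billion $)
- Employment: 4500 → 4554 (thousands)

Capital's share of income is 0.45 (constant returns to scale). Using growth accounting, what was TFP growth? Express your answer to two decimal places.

-0.43%

Aggregate output growth = (4765.8 − 4700) / 4700 = 1.4%.
Physical capital growth = (820.8 − 800) / 800 = 2.6%.
Employment growth = (4554 − 4500) / 4500 = 1.2%.
Labor's share = 1 − 0.45 = 0.55.
Physical capital: 0.45 × 2.6 = 1.17 pp.
Employment: 0.55 × 1.2 = 0.66 pp.
TFP growth = 1.4 − 1.83 = -0.43%.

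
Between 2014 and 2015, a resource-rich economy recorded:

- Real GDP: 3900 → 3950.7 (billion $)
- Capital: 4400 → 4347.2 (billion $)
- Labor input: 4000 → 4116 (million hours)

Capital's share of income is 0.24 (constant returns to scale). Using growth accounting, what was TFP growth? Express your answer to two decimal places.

Real GDP growth = (3950.7 − 3900) / 3900 = 1.3%.
Capital growth = (4347.2 − 4400) / 4400 = -1.2%.
Labor input growth = (4116 − 4000) / 4000 = 2.9%.
Labor's share = 1 − 0.24 = 0.76.
Capital: 0.24 × (-1.2) = -0.288 pp.
Labor input: 0.76 × 2.9 = 2.204 pp.
TFP growth = 1.3 − 1.916 = -0.616%.

-0.62%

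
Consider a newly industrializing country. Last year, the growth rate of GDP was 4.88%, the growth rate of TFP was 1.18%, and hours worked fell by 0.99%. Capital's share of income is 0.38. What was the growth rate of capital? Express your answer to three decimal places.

11.352%

Labor's share = 1 − 0.38 = 0.62.
gY = gA + 0.62×(-0.99) + 0.38×g.
0.38×g = 4.88 − 1.18 + 0.6138 = 4.3138.
g = 4.3138 / 0.38 = 11.35211%.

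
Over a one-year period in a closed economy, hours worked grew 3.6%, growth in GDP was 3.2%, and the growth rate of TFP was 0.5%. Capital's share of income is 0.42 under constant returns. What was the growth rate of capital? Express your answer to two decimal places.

1.46%

Labor's share = 1 − 0.42 = 0.58.
gY = gA + 0.58×3.6 + 0.42×g.
0.42×g = 3.2 − 0.5 − 2.088 = 0.612.
g = 0.612 / 0.42 = 1.4571%.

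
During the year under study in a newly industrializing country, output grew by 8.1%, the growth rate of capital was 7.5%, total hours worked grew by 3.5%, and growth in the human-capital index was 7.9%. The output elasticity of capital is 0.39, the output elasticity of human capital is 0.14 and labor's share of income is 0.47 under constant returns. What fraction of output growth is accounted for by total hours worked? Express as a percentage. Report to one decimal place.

20.3%

Labor's share = 1 − 0.39 − 0.14 = 0.47.
Total hours worked contributed 0.47 × 3.5 = 1.645 pp.
Share of growth = 1.645 / 8.1 × 100 = 20.309%.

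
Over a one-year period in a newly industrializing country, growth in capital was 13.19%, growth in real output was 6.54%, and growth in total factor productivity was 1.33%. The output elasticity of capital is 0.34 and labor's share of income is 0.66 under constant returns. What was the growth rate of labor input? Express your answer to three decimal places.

1.099%

Labor's share = 1 − 0.34 = 0.66.
gY = gA + 0.34×13.19 + 0.66×g.
0.66×g = 6.54 − 1.33 − 4.4846 = 0.7254.
g = 0.7254 / 0.66 = 1.09909%.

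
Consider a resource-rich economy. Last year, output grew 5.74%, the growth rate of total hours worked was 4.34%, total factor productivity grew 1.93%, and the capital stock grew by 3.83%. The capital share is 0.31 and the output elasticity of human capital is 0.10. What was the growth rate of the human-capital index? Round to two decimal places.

0.62%

Labor's share = 1 − 0.31 − 0.1 = 0.59.
gY = gA + 0.31×3.83 + 0.59×4.34 + 0.1×g.
0.1×g = 5.74 − 1.93 − 3.7479 = 0.0621.
g = 0.0621 / 0.1 = 0.621%.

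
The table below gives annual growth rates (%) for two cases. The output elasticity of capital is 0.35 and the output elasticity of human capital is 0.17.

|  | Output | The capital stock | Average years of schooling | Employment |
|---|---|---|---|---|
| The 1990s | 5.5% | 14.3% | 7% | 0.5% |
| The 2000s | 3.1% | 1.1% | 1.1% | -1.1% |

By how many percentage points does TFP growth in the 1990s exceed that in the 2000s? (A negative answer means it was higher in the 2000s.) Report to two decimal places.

Labor's share = 1 − 0.35 − 0.17 = 0.48.
The 1990s: TFP = 5.5 − 5.005 − 1.19 − 0.24 = -0.935%.
The 2000s: TFP = 3.1 − 0.385 − 0.187 + 0.528 = 3.056%.
Difference = -0.935 − (3.056) = -3.991 pp.

-3.99 percentage points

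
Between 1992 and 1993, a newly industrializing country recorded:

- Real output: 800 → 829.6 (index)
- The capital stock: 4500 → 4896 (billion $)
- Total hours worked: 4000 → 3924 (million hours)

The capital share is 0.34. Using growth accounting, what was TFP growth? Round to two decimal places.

Real output growth = (829.6 − 800) / 800 = 3.7%.
The capital stock growth = (4896 − 4500) / 4500 = 8.8%.
Total hours worked growth = (3924 − 4000) / 4000 = -1.9%.
Labor's share = 1 − 0.34 = 0.66.
The capital stock: 0.34 × 8.8 = 2.992 pp.
Total hours worked: 0.66 × (-1.9) = -1.254 pp.
TFP growth = 3.7 − 1.738 = 1.962%.

1.96%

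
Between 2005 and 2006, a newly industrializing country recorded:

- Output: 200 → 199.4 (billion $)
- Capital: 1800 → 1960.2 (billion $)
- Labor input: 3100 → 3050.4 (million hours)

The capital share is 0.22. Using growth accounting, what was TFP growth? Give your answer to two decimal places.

-1.01%

Output growth = (199.4 − 200) / 200 = -0.3%.
Capital growth = (1960.2 − 1800) / 1800 = 8.9%.
Labor input growth = (3050.4 − 3100) / 3100 = -1.6%.
Labor's share = 1 − 0.22 = 0.78.
Capital: 0.22 × 8.9 = 1.958 pp.
Labor input: 0.78 × (-1.6) = -1.248 pp.
TFP growth = -0.3 − 0.71 = -1.01%.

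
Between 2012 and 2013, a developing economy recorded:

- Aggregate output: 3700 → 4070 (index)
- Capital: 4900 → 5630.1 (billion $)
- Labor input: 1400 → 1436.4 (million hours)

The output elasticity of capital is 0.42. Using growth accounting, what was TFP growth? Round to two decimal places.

TFP grew 2.23%.

Aggregate output growth = (4070 − 3700) / 3700 = 10%.
Capital growth = (5630.1 − 4900) / 4900 = 14.9%.
Labor input growth = (1436.4 − 1400) / 1400 = 2.6%.
Labor's share = 1 − 0.42 = 0.58.
Capital: 0.42 × 14.9 = 6.258 pp.
Labor input: 0.58 × 2.6 = 1.508 pp.
TFP growth = 10 − 7.766 = 2.234%.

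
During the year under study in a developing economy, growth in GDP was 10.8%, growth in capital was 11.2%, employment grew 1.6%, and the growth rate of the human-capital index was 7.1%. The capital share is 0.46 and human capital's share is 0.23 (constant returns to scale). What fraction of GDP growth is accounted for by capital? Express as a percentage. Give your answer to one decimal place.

Capital contributed 0.46 × 11.2 = 5.152 pp.
Share of growth = 5.152 / 10.8 × 100 = 47.704%.

Capital accounted for 47.7% of growth.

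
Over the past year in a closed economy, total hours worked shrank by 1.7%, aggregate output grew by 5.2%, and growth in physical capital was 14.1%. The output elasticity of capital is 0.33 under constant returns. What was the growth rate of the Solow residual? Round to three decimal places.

1.686%

Labor's share = 1 − 0.33 = 0.67.
Physical capital: 0.33 × 14.1 = 4.653 pp.
Total hours worked: 0.67 × (-1.7) = -1.139 pp.
TFP growth = 5.2 − 3.514 = 1.686%.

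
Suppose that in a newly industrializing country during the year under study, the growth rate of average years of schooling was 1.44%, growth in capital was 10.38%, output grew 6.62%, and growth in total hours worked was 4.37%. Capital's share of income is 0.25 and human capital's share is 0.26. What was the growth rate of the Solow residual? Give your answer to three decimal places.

Labor's share = 1 − 0.25 − 0.26 = 0.49.
Capital: 0.25 × 10.38 = 2.595 pp.
Average years of schooling: 0.26 × 1.44 = 0.3744 pp.
Total hours worked: 0.49 × 4.37 = 2.1413 pp.
TFP growth = 6.62 − 5.1107 = 1.5093%.

The Solow residual grew 1.509%.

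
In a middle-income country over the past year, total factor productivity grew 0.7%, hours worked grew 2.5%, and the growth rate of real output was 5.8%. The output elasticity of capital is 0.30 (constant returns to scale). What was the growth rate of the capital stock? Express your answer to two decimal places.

Labor's share = 1 − 0.3 = 0.7.
gY = gA + 0.7×2.5 + 0.3×g.
0.3×g = 5.8 − 0.7 − 1.75 = 3.35.
g = 3.35 / 0.3 = 11.1667%.

11.17%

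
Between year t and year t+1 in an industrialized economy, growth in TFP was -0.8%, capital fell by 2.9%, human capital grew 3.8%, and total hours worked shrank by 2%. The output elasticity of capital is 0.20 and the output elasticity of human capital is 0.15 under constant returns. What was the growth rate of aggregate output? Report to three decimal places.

Labor's share = 1 − 0.2 − 0.15 = 0.65.
Capital: 0.2 × (-2.9) = -0.58 pp.
Human capital: 0.15 × 3.8 = 0.57 pp.
Total hours worked: 0.65 × (-2) = -1.3 pp.
Output growth = -0.8 + (-1.31) = -2.11%.

-2.110%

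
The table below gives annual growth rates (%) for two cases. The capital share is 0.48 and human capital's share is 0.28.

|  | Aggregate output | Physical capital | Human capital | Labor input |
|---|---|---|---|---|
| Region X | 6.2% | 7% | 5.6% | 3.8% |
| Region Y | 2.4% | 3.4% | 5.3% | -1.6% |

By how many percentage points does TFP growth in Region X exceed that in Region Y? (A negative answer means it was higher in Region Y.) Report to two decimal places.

Labor's share = 1 − 0.48 − 0.28 = 0.24.
Region X: TFP = 6.2 − 3.36 − 1.568 − 0.912 = 0.36%.
Region Y: TFP = 2.4 − 1.632 − 1.484 + 0.384 = -0.332%.
Difference = 0.36 − (-0.332) = 0.692 pp.

0.69 percentage points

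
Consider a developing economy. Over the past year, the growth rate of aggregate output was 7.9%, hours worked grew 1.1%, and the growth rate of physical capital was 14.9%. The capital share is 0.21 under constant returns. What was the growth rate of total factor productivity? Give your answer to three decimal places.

Total factor productivity grew 3.902%.

Labor's share = 1 − 0.21 = 0.79.
Physical capital: 0.21 × 14.9 = 3.129 pp.
Hours worked: 0.79 × 1.1 = 0.869 pp.
TFP growth = 7.9 − 3.998 = 3.902%.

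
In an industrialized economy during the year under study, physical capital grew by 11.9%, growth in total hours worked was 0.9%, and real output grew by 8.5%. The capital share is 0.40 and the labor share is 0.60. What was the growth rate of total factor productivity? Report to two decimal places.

Total factor productivity grew 3.20%.

Labor's share = 1 − 0.4 = 0.6.
Physical capital: 0.4 × 11.9 = 4.76 pp.
Total hours worked: 0.6 × 0.9 = 0.54 pp.
TFP growth = 8.5 − 5.3 = 3.2%.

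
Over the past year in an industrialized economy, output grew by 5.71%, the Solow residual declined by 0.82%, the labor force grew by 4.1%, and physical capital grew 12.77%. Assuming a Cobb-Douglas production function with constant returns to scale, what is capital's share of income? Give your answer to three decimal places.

α = 0.280

gY = gA + α·gK + (1−α)·gL, so gY − gA − gL = α(gK − gL).
5.71 + 0.82 − 4.1 = α × (12.77 − 4.1).
2.43 = 8.67 α, so α = 0.28028.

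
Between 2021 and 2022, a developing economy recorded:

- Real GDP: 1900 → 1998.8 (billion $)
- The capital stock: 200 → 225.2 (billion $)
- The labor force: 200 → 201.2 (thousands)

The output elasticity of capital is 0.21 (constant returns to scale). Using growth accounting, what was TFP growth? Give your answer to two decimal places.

Real GDP growth = (1998.8 − 1900) / 1900 = 5.2%.
The capital stock growth = (225.2 − 200) / 200 = 12.6%.
The labor force growth = (201.2 − 200) / 200 = 0.6%.
Labor's share = 1 − 0.21 = 0.79.
The capital stock: 0.21 × 12.6 = 2.646 pp.
The labor force: 0.79 × 0.6 = 0.474 pp.
TFP growth = 5.2 − 3.12 = 2.08%.

2.08%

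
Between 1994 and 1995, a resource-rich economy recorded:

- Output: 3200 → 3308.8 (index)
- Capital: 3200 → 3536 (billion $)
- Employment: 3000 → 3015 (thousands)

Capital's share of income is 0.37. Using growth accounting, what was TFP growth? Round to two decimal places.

Output growth = (3308.8 − 3200) / 3200 = 3.4%.
Capital growth = (3536 − 3200) / 3200 = 10.5%.
Employment growth = (3015 − 3000) / 3000 = 0.5%.
Labor's share = 1 − 0.37 = 0.63.
Capital: 0.37 × 10.5 = 3.885 pp.
Employment: 0.63 × 0.5 = 0.315 pp.
TFP growth = 3.4 − 4.2 = -0.8%.

-0.80%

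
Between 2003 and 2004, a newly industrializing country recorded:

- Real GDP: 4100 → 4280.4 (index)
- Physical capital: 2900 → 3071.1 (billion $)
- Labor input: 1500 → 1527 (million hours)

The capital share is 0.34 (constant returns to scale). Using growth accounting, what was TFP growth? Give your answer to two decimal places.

1.21%

Real GDP growth = (4280.4 − 4100) / 4100 = 4.4%.
Physical capital growth = (3071.1 − 2900) / 2900 = 5.9%.
Labor input growth = (1527 − 1500) / 1500 = 1.8%.
Labor's share = 1 − 0.34 = 0.66.
Physical capital: 0.34 × 5.9 = 2.006 pp.
Labor input: 0.66 × 1.8 = 1.188 pp.
TFP growth = 4.4 − 3.194 = 1.206%.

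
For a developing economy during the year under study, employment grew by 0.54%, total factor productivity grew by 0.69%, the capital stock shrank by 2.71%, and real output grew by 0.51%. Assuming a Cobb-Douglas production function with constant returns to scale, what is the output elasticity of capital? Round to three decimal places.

0.222

gY = gA + α·gK + (1−α)·gL, so gY − gA − gL = α(gK − gL).
0.51 − 0.69 − 0.54 = α × (-2.71 − 0.54).
-0.72 = -3.25 α, so α = 0.22154.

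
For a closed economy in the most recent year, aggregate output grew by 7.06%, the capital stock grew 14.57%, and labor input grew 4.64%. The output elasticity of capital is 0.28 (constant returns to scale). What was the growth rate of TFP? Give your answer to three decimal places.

Labor's share = 1 − 0.28 = 0.72.
The capital stock: 0.28 × 14.57 = 4.0796 pp.
Labor input: 0.72 × 4.64 = 3.3408 pp.
TFP growth = 7.06 − 7.4204 = -0.3604%.

-0.360%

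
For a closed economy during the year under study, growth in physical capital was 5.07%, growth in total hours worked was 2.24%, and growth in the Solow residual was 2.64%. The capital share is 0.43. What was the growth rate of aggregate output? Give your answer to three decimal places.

6.097%

Labor's share = 1 − 0.43 = 0.57.
Physical capital: 0.43 × 5.07 = 2.1801 pp.
Total hours worked: 0.57 × 2.24 = 1.2768 pp.
Output growth = 2.64 + 3.4569 = 6.0969%.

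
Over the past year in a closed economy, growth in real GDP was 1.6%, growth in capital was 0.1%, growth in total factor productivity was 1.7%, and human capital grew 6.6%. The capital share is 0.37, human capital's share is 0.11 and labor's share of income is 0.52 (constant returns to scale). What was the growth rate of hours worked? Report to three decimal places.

-1.660%

Labor's share = 1 − 0.37 − 0.11 = 0.52.
gY = gA + 0.37×0.1 + 0.11×6.6 + 0.52×g.
0.52×g = 1.6 − 1.7 − 0.763 = -0.863.
g = -0.863 / 0.52 = -1.65962%.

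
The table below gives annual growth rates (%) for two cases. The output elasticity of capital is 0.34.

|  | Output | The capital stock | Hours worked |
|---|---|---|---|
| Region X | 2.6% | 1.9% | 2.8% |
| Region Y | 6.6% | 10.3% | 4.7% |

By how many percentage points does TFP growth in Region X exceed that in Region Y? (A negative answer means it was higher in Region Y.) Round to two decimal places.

0.11 percentage points

Labor's share = 1 − 0.34 = 0.66.
Region X: TFP = 2.6 − 0.646 − 1.848 = 0.106%.
Region Y: TFP = 6.6 − 3.502 − 3.102 = -0.004%.
Difference = 0.106 − (-0.004) = 0.11 pp.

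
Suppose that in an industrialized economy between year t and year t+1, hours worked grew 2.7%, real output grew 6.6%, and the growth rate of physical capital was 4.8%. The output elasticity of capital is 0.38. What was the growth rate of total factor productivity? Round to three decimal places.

Labor's share = 1 − 0.38 = 0.62.
Physical capital: 0.38 × 4.8 = 1.824 pp.
Hours worked: 0.62 × 2.7 = 1.674 pp.
TFP growth = 6.6 − 3.498 = 3.102%.

3.102%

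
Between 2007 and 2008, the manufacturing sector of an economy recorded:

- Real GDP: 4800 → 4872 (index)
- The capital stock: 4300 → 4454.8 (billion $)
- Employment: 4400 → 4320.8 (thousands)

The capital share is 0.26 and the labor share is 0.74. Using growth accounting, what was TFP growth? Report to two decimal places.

Real GDP growth = (4872 − 4800) / 4800 = 1.5%.
The capital stock growth = (4454.8 − 4300) / 4300 = 3.6%.
Employment growth = (4320.8 − 4400) / 4400 = -1.8%.
Labor's share = 1 − 0.26 = 0.74.
The capital stock: 0.26 × 3.6 = 0.936 pp.
Employment: 0.74 × (-1.8) = -1.332 pp.
TFP growth = 1.5 + 0.396 = 1.896%.

1.90%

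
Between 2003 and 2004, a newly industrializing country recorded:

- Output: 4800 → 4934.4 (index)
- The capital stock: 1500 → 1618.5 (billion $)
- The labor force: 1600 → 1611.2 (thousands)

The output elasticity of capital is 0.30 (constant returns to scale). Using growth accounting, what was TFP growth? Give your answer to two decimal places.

-0.06%

Output growth = (4934.4 − 4800) / 4800 = 2.8%.
The capital stock growth = (1618.5 − 1500) / 1500 = 7.9%.
The labor force growth = (1611.2 − 1600) / 1600 = 0.7%.
Labor's share = 1 − 0.3 = 0.7.
The capital stock: 0.3 × 7.9 = 2.37 pp.
The labor force: 0.7 × 0.7 = 0.49 pp.
TFP growth = 2.8 − 2.86 = -0.06%.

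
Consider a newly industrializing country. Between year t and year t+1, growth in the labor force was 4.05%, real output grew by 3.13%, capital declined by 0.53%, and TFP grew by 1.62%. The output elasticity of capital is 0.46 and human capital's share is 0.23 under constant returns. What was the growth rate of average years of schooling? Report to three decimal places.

Labor's share = 1 − 0.46 − 0.23 = 0.31.
gY = gA + 0.46×(-0.53) + 0.31×4.05 + 0.23×g.
0.23×g = 3.13 − 1.62 − 1.0117 = 0.4983.
g = 0.4983 / 0.23 = 2.16652%.

2.167%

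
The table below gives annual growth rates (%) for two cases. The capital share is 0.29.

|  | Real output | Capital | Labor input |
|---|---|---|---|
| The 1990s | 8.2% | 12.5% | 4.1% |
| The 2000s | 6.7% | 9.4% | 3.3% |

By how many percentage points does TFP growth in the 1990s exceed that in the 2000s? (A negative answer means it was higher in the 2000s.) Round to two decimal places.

0.03 percentage points

Labor's share = 1 − 0.29 = 0.71.
The 1990s: TFP = 8.2 − 3.625 − 2.911 = 1.664%.
The 2000s: TFP = 6.7 − 2.726 − 2.343 = 1.631%.
Difference = 1.664 − (1.631) = 0.033 pp.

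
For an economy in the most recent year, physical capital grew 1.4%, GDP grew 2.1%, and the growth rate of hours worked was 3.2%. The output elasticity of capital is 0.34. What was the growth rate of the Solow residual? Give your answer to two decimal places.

Labor's share = 1 − 0.34 = 0.66.
Physical capital: 0.34 × 1.4 = 0.476 pp.
Hours worked: 0.66 × 3.2 = 2.112 pp.
TFP growth = 2.1 − 2.588 = -0.488%.

-0.49%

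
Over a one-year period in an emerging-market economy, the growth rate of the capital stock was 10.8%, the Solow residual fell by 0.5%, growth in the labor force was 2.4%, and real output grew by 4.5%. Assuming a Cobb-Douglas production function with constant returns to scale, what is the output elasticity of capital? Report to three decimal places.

α = 0.310

gY = gA + α·gK + (1−α)·gL, so gY − gA − gL = α(gK − gL).
4.5 + 0.5 − 2.4 = α × (10.8 − 2.4).
2.6 = 8.4 α, so α = 0.30952.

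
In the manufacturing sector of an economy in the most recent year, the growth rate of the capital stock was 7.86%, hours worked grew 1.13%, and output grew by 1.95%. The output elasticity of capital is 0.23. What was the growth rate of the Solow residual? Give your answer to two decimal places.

Labor's share = 1 − 0.23 = 0.77.
The capital stock: 0.23 × 7.86 = 1.8078 pp.
Hours worked: 0.77 × 1.13 = 0.8701 pp.
TFP growth = 1.95 − 2.6779 = -0.7279%.

-0.73%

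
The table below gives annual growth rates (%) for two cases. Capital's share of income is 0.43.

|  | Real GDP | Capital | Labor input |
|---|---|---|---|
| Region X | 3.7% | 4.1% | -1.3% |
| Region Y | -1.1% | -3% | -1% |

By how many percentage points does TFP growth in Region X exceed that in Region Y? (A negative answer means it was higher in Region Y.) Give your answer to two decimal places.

1.92 percentage points

Labor's share = 1 − 0.43 = 0.57.
Region X: TFP = 3.7 − 1.763 + 0.741 = 2.678%.
Region Y: TFP = -1.1 + 1.29 + 0.57 = 0.76%.
Difference = 2.678 − (0.76) = 1.918 pp.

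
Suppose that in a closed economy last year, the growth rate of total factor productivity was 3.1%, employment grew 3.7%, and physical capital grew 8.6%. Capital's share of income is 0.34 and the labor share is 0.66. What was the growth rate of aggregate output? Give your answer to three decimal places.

Labor's share = 1 − 0.34 = 0.66.
Physical capital: 0.34 × 8.6 = 2.924 pp.
Employment: 0.66 × 3.7 = 2.442 pp.
Output growth = 3.1 + 5.366 = 8.466%.

Aggregate output growth was 8.466%.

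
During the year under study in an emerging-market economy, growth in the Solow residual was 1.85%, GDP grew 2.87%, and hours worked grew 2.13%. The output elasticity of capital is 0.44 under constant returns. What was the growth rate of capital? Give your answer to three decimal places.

Labor's share = 1 − 0.44 = 0.56.
gY = gA + 0.56×2.13 + 0.44×g.
0.44×g = 2.87 − 1.85 − 1.1928 = -0.1728.
g = -0.1728 / 0.44 = -0.39273%.

-0.393%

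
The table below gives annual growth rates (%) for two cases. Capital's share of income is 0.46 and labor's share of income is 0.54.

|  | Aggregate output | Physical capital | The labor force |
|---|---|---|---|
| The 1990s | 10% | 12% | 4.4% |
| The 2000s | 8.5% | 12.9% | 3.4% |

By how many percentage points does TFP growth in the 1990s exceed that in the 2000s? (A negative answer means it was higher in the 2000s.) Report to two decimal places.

1.37 percentage points

Labor's share = 1 − 0.46 = 0.54.
The 1990s: TFP = 10 − 5.52 − 2.376 = 2.104%.
The 2000s: TFP = 8.5 − 5.934 − 1.836 = 0.73%.
Difference = 2.104 − (0.73) = 1.374 pp.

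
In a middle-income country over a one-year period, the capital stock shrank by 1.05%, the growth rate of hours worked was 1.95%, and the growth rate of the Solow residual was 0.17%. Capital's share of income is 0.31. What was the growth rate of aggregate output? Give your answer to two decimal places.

Aggregate output grew 1.19%.

Labor's share = 1 − 0.31 = 0.69.
The capital stock: 0.31 × (-1.05) = -0.3255 pp.
Hours worked: 0.69 × 1.95 = 1.3455 pp.
Output growth = 0.17 + 1.02 = 1.19%.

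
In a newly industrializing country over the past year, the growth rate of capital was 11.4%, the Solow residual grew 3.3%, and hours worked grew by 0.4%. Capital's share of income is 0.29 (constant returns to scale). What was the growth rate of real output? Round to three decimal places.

6.890%

Labor's share = 1 − 0.29 = 0.71.
Capital: 0.29 × 11.4 = 3.306 pp.
Hours worked: 0.71 × 0.4 = 0.284 pp.
Output growth = 3.3 + 3.59 = 6.89%.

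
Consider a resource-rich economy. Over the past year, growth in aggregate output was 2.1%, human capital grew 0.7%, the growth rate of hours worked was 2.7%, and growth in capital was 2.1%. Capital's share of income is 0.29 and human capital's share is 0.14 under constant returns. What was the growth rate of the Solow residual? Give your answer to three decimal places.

Labor's share = 1 − 0.29 − 0.14 = 0.57.
Capital: 0.29 × 2.1 = 0.609 pp.
Human capital: 0.14 × 0.7 = 0.098 pp.
Hours worked: 0.57 × 2.7 = 1.539 pp.
TFP growth = 2.1 − 2.246 = -0.146%.

-0.146%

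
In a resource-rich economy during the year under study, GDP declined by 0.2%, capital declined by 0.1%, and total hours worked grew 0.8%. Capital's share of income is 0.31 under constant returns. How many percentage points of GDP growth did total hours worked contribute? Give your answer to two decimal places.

0.55 percentage points

Labor's share = 1 − 0.31 = 0.69.
Contribution = share × growth = 0.69 × 0.8 = 0.552 pp.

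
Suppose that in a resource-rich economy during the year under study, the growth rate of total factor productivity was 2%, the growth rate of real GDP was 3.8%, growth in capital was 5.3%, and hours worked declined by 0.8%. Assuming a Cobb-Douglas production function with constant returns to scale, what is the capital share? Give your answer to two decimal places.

0.43

gY = gA + α·gK + (1−α)·gL, so gY − gA − gL = α(gK − gL).
3.8 − 2 + 0.8 = α × (5.3 − (-0.8)).
2.6 = 6.1 α, so α = 0.4262.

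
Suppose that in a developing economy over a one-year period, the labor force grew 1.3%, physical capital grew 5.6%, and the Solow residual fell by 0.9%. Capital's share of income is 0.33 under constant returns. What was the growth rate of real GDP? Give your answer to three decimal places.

Real GDP growth was 1.819%.

Labor's share = 1 − 0.33 = 0.67.
Physical capital: 0.33 × 5.6 = 1.848 pp.
The labor force: 0.67 × 1.3 = 0.871 pp.
Output growth = -0.9 + 2.719 = 1.819%.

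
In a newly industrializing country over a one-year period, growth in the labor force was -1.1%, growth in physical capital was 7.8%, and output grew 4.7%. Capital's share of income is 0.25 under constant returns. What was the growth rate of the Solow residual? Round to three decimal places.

Labor's share = 1 − 0.25 = 0.75.
Physical capital: 0.25 × 7.8 = 1.95 pp.
The labor force: 0.75 × (-1.1) = -0.825 pp.
TFP growth = 4.7 − 1.125 = 3.575%.

The Solow residual grew 3.575%.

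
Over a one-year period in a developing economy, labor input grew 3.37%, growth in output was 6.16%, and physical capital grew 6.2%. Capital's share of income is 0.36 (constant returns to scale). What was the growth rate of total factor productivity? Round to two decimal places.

Total factor productivity grew 1.77%.

Labor's share = 1 − 0.36 = 0.64.
Physical capital: 0.36 × 6.2 = 2.232 pp.
Labor input: 0.64 × 3.37 = 2.1568 pp.
TFP growth = 6.16 − 4.3888 = 1.7712%.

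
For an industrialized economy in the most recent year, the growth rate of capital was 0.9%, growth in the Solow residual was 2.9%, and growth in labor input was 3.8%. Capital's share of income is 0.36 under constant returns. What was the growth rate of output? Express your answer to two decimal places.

Labor's share = 1 − 0.36 = 0.64.
Capital: 0.36 × 0.9 = 0.324 pp.
Labor input: 0.64 × 3.8 = 2.432 pp.
Output growth = 2.9 + 2.756 = 5.656%.

5.66%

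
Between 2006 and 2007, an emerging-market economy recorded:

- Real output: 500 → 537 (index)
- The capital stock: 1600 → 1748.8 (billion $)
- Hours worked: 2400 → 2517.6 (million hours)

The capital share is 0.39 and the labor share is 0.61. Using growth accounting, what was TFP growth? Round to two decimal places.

Real output growth = (537 − 500) / 500 = 7.4%.
The capital stock growth = (1748.8 − 1600) / 1600 = 9.3%.
Hours worked growth = (2517.6 − 2400) / 2400 = 4.9%.
Labor's share = 1 − 0.39 = 0.61.
The capital stock: 0.39 × 9.3 = 3.627 pp.
Hours worked: 0.61 × 4.9 = 2.989 pp.
TFP growth = 7.4 − 6.616 = 0.784%.

TFP grew 0.78%.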